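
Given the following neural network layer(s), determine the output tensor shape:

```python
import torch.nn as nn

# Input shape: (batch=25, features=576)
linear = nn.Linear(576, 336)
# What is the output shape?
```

Input: (25, 576) -> Output: (25, 336)

Answer: (25, 336)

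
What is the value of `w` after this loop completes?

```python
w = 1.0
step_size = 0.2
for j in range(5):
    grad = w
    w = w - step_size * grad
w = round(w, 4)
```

Gradient descent: w = 1.0 * (1 - 0.2)^5
`w` takes the values: 1.0 → 0.8 → 0.64 → 0.512 → 0.4096 → 0.32768 → 0.3277

Answer: 0.3277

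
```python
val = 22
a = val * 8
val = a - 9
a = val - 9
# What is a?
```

Trace:
`val = 22` → val = 22
`a = val * 8` → a = 176
`val = a - 9` → val = 167
`a = val - 9` → a = 158
So a = 158

Answer: 158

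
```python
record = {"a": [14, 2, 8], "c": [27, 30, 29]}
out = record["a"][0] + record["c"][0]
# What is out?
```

Trace:
`record = {"a": [14, 2, 8], "c": [27, 30, 29]}` → record = {'a': [14, 2, 8], 'c': [27, 30, 29]}
`out = record["a"][0] + record["c"][0]` → out = 41
So out = 41

Answer: 41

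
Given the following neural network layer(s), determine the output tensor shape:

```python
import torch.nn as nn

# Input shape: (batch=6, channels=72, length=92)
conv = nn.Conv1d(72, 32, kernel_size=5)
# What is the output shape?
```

Input: (6, 72, 92) -> Output: (6, 32, 88)

Answer: (6, 32, 88)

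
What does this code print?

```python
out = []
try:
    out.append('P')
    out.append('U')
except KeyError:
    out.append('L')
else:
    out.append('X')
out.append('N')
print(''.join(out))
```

Execution trace: 'P' (try body) → 'U' (try body, no exception) → 'X' (else) → 'N' (after the try/except). Output: PUXN

Answer: PUXN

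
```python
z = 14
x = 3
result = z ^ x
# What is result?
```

Trace:
`z = 14` → z = 14
`x = 3` → x = 3
`result = z ^ x` → result = 13
So result = 13

Answer: 13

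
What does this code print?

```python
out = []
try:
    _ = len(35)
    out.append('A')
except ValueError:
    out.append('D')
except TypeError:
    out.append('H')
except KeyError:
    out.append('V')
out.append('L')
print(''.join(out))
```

Execution trace: 'H' (except TypeError) → 'L' (after the try/except). Output: HL

Answer: HL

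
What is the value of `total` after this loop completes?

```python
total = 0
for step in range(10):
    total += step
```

Sum of 0 to 9 = 45
`total` takes the values: 0 → 1 → 3 → 6 → 10 → 15 → 21 → 28 → 36 → 45

Answer: 45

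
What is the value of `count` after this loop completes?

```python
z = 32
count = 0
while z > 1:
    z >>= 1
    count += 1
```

Count right shifts until 1
`count` takes the values: 0 → 1 → 2 → 3 → 4 → 5

Answer: 5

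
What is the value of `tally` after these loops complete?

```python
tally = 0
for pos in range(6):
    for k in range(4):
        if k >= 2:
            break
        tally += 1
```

Inner breaks at 2, outer runs 6 times
`tally` takes the values: 0 → 1 → 2 → 3 → 4 → 5 → 6 → 7 → 8 → 9 → 10 → 11 → 12

Answer: 12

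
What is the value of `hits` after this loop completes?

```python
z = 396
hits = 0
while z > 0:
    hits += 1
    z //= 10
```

Count digits by repeated division by 10
`hits` takes the values: 0 → 1 → 2 → 3

Answer: 3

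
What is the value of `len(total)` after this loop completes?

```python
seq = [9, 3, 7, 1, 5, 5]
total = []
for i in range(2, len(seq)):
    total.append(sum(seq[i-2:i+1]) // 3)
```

Number of 3-element averages
`total` takes the values: [] → [6] → [6, 3] → [6, 3, 4] → [6, 3, 4, 3]
So `len(total)` = 4

Answer: 4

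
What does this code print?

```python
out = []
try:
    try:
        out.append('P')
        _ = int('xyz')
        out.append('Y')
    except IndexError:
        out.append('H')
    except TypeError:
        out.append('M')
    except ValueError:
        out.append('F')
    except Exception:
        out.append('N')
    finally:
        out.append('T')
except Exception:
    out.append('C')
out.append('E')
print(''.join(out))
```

Execution trace: 'P' (inner try body) → 'F' (inner except ValueError) → 'T' (inner finally) → 'E' (after the try/except). Output: PFTE

Answer: PFTE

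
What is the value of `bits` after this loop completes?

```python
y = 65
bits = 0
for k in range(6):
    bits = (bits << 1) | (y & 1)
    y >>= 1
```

Reverse lowest 6 bits of 65
`bits` takes the values: 0 → 1 → 2 → 4 → 8 → 16 → 32

Answer: 32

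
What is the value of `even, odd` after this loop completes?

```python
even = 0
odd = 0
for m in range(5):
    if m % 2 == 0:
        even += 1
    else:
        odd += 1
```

Count evens and odds in range(5)
`even, odd` takes the values: (0, 0) → (1, 0) → (1, 1) → (2, 1) → (2, 2) → (3, 2)

Answer: 3, 2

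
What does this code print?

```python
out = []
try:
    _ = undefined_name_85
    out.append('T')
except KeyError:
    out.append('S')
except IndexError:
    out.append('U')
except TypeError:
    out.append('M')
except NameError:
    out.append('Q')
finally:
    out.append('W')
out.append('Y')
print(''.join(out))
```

Execution trace: 'Q' (except NameError) → 'W' (finally) → 'Y' (after the try/except). Output: QWY

Answer: QWY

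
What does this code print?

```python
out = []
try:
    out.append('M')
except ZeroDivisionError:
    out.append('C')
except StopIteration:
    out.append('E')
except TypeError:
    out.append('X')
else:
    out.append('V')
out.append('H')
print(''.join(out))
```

Execution trace: 'M' (try body, no exception) → 'V' (else) → 'H' (after the try/except). Output: MVH

Answer: MVH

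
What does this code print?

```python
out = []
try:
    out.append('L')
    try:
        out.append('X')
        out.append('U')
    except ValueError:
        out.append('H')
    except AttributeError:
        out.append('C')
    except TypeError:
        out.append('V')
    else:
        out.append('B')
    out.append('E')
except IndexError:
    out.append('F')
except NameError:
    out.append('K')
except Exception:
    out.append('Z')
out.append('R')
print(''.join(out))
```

Execution trace: 'L' (try body) → 'X' (inner try body) → 'U' (inner try body, no exception) → 'B' (inner else) → 'E' (try body, no exception) → 'R' (after the try/except). Output: LXUBER

Answer: LXUBER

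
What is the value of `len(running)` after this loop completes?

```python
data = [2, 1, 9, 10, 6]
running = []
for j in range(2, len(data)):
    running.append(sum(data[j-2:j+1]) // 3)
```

Number of 3-element averages
`running` takes the values: [] → [4] → [4, 6] → [4, 6, 8]
So `len(running)` = 3

Answer: 3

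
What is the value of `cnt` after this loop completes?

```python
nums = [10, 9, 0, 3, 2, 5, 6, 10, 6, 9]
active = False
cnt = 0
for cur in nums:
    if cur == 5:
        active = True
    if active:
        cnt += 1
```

Count elements after first 5 in [10, 9, 0, 3, 2, 5, 6, 10, 6, 9]
`cnt` takes the values: 0 → 1 → 2 → 3 → 4 → 5

Answer: 5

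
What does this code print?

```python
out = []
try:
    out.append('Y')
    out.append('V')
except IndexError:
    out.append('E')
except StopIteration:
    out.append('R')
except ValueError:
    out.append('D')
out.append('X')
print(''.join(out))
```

Execution trace: 'Y' (try body) → 'V' (try body, no exception) → 'X' (after the try/except). Output: YVX

Answer: YVX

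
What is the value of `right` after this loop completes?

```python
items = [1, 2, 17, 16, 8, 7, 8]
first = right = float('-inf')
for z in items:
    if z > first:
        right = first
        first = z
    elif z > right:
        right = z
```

Second largest (with repeats) in [1, 2, 17, 16, 8, 7, 8]
`right` takes the values: -inf → 1 → 2 → 16

Answer: 16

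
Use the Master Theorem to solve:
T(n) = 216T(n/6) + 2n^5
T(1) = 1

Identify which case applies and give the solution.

a=216, b=6, f(n)=2n^5. log_6(216) = 3. Since c=5 > 3 and the regularity condition holds (216(n/6)^5 = (216/6^5)n^5 with 216/6^5 < 1), Case 3 applies: T(n) = Θ(f(n)) = O(n^5).

Answer: O(n^5) - Case 3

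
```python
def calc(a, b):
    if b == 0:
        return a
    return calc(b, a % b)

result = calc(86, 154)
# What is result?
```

calc(86, 154) -> calc(154, 86) -> calc(86, 68) -> calc(68, 18) -> calc(18, 14) -> calc(14, 4) -> calc(4, 2) -> calc(2, 0) -> 2

Answer: 2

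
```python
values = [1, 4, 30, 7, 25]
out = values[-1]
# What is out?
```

Trace:
`values = [1, 4, 30, 7, 25]` → values = [1, 4, 30, 7, 25]
`out = values[-1]` → out = 25
So out = 25

Answer: 25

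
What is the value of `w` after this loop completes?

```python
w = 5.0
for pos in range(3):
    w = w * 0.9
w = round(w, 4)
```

Exponential decay: 5.0 * 0.9^3
`w` takes the values: 5.0 → 4.5 → 4.05 → 3.645

Answer: 3.645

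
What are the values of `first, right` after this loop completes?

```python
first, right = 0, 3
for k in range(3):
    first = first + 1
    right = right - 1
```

first goes 0→3, right goes 3→0
`first, right` takes the values: (0, 3) → (1, 3) → (1, 2) → (2, 2) → (2, 1) → (3, 1) → (3, 0)

Answer: 3, 0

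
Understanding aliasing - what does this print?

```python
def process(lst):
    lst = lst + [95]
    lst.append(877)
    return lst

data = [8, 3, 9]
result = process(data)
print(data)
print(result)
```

Key concept: rebinding parameter vs mutation.
Step by step:
`data = [8, 3, 9]` → data = [8, 3, 9]
`result = process(data)` → result = [8, 3, 9, 95, 877]
`print(data)` → prints [8, 3, 9]
`print(result)` → prints [8, 3, 9, 95, 877]

Answer:
[8, 3, 9]
[8, 3, 9, 95, 877]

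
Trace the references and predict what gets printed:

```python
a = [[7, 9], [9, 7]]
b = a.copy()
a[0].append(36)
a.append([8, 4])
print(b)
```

Key concept: shallow copy with nested lists.
Step by step:
`a = [[7, 9], [9, 7]]` → a = [[7, 9], [9, 7]]
`b = a.copy()` → b = [[7, 9], [9, 7]]
`a[0].append(36)` → a = [[7, 9, 36], [9, 7]]; b = [[7, 9, 36], [9, 7]]
`a.append([8, 4])` → a = [[7, 9, 36], [9, 7], [8, 4]]
`print(b)` → prints [[7, 9, 36], [9, 7]]

Answer: [[7, 9, 36], [9, 7]]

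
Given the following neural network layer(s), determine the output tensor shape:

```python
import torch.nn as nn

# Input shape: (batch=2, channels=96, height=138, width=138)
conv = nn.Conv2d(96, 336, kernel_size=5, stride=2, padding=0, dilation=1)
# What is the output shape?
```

Input: (2, 96, 138, 138) -> Output: (2, 336, 67, 67)

Answer: (2, 336, 67, 67)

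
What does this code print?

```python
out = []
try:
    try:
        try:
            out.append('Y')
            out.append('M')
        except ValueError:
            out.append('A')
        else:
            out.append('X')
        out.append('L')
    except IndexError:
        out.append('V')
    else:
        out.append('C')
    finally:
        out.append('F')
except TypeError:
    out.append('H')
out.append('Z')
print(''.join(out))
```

Execution trace: 'Y' (inner try body) → 'M' (inner try body, no exception) → 'X' (inner else) → 'L' (try body, no exception) → 'C' (else) → 'F' (finally) → 'Z' (after the try/except). Output: YMXLCFZ

Answer: YMXLCFZ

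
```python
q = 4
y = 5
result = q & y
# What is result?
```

Trace:
`q = 4` → q = 4
`y = 5` → y = 5
`result = q & y` → result = 4
So result = 4

Answer: 4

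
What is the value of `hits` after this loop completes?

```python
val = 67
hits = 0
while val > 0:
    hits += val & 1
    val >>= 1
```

Count set bits in 67 (binary: 0b1000011)
`hits` takes the values: 0 → 1 → 2 → 3

Answer: 3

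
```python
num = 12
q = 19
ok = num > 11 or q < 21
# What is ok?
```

Trace:
`num = 12` → num = 12
`q = 19` → q = 19
`ok = num > 11 or q < 21` → ok = True
So ok = True

Answer: True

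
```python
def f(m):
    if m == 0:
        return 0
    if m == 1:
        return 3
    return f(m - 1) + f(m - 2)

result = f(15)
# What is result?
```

Build up from base cases: f(0)=0, f(1)=3, f(2)=3, f(3)=6, f(4)=9, f(5)=15, f(6)=24, ..., f(15)=1830

Answer: 1830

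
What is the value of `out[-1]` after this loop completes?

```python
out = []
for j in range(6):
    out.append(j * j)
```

Last element of squares 0 to 5
`out` takes the values: [] → [0] → [0, 1] → [0, 1, 4] → [0, 1, 4, 9] → [0, 1, 4, 9, 16] → [0, 1, 4, 9, 16, 25]
So `out[-1]` = 25

Answer: 25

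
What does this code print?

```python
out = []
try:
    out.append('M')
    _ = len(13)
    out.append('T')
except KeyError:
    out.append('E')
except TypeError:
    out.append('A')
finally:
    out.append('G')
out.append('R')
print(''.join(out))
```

Execution trace: 'M' (try body) → 'A' (except TypeError) → 'G' (finally) → 'R' (after the try/except). Output: MAGR

Answer: MAGR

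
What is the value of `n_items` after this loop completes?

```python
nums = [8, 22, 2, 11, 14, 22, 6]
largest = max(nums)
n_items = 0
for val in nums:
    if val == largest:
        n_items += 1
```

Count of max value 22 in [8, 22, 2, 11, 14, 22, 6]
`n_items` takes the values: 0 → 1 → 2

Answer: 2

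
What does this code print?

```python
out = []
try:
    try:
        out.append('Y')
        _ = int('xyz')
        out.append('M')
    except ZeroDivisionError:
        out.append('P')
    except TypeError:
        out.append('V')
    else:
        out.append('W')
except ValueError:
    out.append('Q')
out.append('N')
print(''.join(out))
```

Execution trace: 'Y' (try body) → 'Q' (outer except ValueError) → 'N' (after the try/except). Output: YQN

Answer: YQN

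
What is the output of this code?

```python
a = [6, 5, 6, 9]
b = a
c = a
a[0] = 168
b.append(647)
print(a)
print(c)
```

Key concept: multiple aliases.
Step by step:
`a = [6, 5, 6, 9]` → a = [6, 5, 6, 9]
`b = a` → b = [6, 5, 6, 9] (same object as a)
`c = a` → c = [6, 5, 6, 9] (same object as a, b)
`a[0] = 168` → a = [168, 5, 6, 9] (same object as b, c); b = [168, 5, 6, 9] (same object as a, c); c = [168, 5, 6, 9] (same object as a, b)
`b.append(647)` → a = [168, 5, 6, 9, 647] (same object as b, c); b = [168, 5, 6, 9, 647] (same object as a, c); c = [168, 5, 6, 9, 647] (same object as a, b)
`print(a)` → prints [168, 5, 6, 9, 647]
`print(c)` → prints [168, 5, 6, 9, 647]

Answer:
[168, 5, 6, 9, 647]
[168, 5, 6, 9, 647]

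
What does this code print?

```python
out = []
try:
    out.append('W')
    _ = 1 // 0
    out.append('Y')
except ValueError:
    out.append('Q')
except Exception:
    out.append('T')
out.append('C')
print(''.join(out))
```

Execution trace: 'W' (try body) → 'T' (except Exception) → 'C' (after the try/except). Output: WTC

Answer: WTC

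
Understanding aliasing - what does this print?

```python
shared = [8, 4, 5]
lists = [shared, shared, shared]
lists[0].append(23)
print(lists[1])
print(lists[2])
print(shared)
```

Key concept: list of same reference.
Step by step:
`shared = [8, 4, 5]` → shared = [8, 4, 5]
`lists = [shared, shared, shared]` → lists = [[8, 4, 5], [8, 4, 5], [8, 4, 5]]
`lists[0].append(23)` → shared = [8, 4, 5, 23]; lists = [[8, 4, 5, 23], [8, 4, 5, 23], [8, 4, 5, 23]]
`print(lists[1])` → prints [8, 4, 5, 23]
`print(lists[2])` → prints [8, 4, 5, 23]
`print(shared)` → prints [8, 4, 5, 23]

Answer:
[8, 4, 5, 23]
[8, 4, 5, 23]
[8, 4, 5, 23]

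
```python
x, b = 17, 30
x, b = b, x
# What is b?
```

Trace:
`x, b = 17, 30` → x = 17; b = 30
`x, b = b, x` → x = 30; b = 17
So b = 17

Answer: 17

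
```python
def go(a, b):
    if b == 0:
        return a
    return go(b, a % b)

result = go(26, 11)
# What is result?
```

go(26, 11) -> go(11, 4) -> go(4, 3) -> go(3, 1) -> go(1, 0) -> 1

Answer: 1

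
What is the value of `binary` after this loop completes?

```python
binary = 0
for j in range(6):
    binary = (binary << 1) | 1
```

Build 6 consecutive 1-bits: 0b111111
`binary` takes the values: 0 → 1 → 3 → 7 → 15 → 31 → 63

Answer: 63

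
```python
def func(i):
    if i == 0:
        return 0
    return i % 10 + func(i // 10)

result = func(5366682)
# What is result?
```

Sum of digits of 5366682: 2 + 8 + 6 + 6 + 6 + 3 + 5 = 36

Answer: 36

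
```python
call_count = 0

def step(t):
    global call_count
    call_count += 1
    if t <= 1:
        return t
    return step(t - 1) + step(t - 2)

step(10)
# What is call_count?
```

Calls(t) = 1 + Calls(t-1) + Calls(t-2); Calls(0)=Calls(1)=1. For t=10 this gives 177.

Answer: 177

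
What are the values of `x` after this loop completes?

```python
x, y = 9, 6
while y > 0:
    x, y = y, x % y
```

GCD of 9 and 6
`x` takes the values: 9 → 6 → 3

Answer: 3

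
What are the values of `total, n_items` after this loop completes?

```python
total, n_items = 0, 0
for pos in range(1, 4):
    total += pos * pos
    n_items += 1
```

Sum of squares and count
`total, n_items` takes the values: (0, 0) → (1, 0) → (1, 1) → (5, 1) → (5, 2) → (14, 2) → (14, 3)

Answer: 14, 3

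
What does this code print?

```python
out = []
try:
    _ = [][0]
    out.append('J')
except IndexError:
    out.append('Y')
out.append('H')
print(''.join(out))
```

Execution trace: 'Y' (except IndexError) → 'H' (after the try/except). Output: YH

Answer: YH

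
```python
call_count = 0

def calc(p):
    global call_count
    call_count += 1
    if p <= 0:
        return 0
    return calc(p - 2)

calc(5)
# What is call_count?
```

Linear recursion stepping by 2: 4 calls from p=5 down to ≤0.

Answer: 4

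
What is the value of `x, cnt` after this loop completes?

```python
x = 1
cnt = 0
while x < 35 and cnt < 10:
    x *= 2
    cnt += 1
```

Double until >= 35 or 10 iterations
`x, cnt` takes the values: (1, 0) → (2, 0) → (2, 1) → (4, 1) → (4, 2) → (8, 2) → (8, 3) → (16, 3) → (16, 4) → (32, 4) → (32, 5) → (64, 5) → (64, 6)

Answer: 64, 6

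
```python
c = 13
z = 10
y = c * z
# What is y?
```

Trace:
`c = 13` → c = 13
`z = 10` → z = 10
`y = c * z` → y = 130
So y = 130

Answer: 130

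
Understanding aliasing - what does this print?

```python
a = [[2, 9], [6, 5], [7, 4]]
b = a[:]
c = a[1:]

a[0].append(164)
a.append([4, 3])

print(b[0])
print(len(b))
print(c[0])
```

Key concept: slice with nested mutation.
Step by step:
`a = [[2, 9], [6, 5], [7, 4]]` → a = [[2, 9], [6, 5], [7, 4]]
`b = a[:]` → b = [[2, 9], [6, 5], [7, 4]]
`c = a[1:]` → c = [[6, 5], [7, 4]]
`a[0].append(164)` → a = [[2, 9, 164], [6, 5], [7, 4]]; b = [[2, 9, 164], [6, 5], [7, 4]]
`a.append([4, 3])` → a = [[2, 9, 164], [6, 5], [7, 4], [4, 3]]
`print(b[0])` → prints [2, 9, 164]
`print(len(b))` → prints 3
`print(c[0])` → prints [6, 5]

Answer:
[2, 9, 164]
3
[6, 5]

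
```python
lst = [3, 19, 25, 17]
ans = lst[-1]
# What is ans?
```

Trace:
`lst = [3, 19, 25, 17]` → lst = [3, 19, 25, 17]
`ans = lst[-1]` → ans = 17
So ans = 17

Answer: 17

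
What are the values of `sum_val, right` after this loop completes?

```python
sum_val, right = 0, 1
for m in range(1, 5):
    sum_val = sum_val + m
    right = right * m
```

Sum and factorial of 1 to 4
`sum_val, right` takes the values: (0, 1) → (1, 1) → (3, 1) → (3, 2) → (6, 2) → (6, 6) → (10, 6) → (10, 24)

Answer: 10, 24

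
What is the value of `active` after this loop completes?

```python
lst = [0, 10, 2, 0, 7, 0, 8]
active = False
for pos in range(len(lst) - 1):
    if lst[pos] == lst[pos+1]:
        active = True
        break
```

Check consecutive duplicates in [0, 10, 2, 0, 7, 0, 8]
`active` takes the values: False

Answer: False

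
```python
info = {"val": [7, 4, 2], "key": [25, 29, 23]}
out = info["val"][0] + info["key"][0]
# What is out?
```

Trace:
`info = {"val": [7, 4, 2], "key": [25, 29, 23]}` → info = {'val': [7, 4, 2], 'key': [25, 29, 23]}
`out = info["val"][0] + info["key"][0]` → out = 32
So out = 32

Answer: 32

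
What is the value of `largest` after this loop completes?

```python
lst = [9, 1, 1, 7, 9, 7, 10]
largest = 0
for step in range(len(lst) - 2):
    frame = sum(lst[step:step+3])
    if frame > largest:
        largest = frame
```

Max sum of 3-element window in [9, 1, 1, 7, 9, 7, 10]
`largest` takes the values: 0 → 11 → 17 → 23 → 26

Answer: 26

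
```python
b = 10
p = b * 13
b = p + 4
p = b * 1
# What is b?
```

Trace:
`b = 10` → b = 10
`p = b * 13` → p = 130
`b = p + 4` → b = 134
`p = b * 1` → p = 134
So b = 134

Answer: 134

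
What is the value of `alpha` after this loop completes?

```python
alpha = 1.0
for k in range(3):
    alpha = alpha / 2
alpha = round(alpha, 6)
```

Halving LR 3 times: 1 / 2^3
`alpha` takes the values: 1.0 → 0.5 → 0.25 → 0.125

Answer: 0.125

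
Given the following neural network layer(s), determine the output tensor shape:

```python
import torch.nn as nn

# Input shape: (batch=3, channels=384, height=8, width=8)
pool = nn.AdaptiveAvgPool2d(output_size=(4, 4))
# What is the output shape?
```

Input: (3, 384, 8, 8) -> Output: (3, 384, 4, 4)

Answer: (3, 384, 4, 4)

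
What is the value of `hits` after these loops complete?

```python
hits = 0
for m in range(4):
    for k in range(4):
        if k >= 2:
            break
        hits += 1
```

Inner breaks at 2, outer runs 4 times
`hits` takes the values: 0 → 1 → 2 → 3 → 4 → 5 → 6 → 7 → 8

Answer: 8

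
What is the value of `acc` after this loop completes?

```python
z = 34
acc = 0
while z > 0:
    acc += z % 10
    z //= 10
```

Sum digits of 34
`acc` takes the values: 0 → 4 → 7

Answer: 7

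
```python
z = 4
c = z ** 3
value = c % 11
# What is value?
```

Trace:
`z = 4` → z = 4
`c = z ** 3` → c = 64
`value = c % 11` → value = 9
So value = 9

Answer: 9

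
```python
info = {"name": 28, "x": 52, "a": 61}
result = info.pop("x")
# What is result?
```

Trace:
`info = {"name": 28, "x": 52, "a": 61}` → info = {'name': 28, 'x': 52, 'a': 61}
`result = info.pop("x")` → info = {'name': 28, 'a': 61}; result = 52
So result = 52

Answer: 52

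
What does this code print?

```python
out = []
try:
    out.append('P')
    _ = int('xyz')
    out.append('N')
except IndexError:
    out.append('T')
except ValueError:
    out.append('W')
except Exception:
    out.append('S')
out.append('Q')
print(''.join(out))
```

Execution trace: 'P' (try body) → 'W' (except ValueError) → 'Q' (after the try/except). Output: PWQ

Answer: PWQ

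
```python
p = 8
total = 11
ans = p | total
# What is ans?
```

Trace:
`p = 8` → p = 8
`total = 11` → total = 11
`ans = p | total` → ans = 11
So ans = 11

Answer: 11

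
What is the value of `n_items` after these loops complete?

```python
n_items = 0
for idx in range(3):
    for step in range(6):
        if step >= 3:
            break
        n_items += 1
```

Inner breaks at 3, outer runs 3 times
`n_items` takes the values: 0 → 1 → 2 → 3 → 4 → 5 → 6 → 7 → 8 → 9

Answer: 9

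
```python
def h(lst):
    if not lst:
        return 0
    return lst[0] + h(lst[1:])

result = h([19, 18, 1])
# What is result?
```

19 + 18 + 1 + 0 = 38

Answer: 38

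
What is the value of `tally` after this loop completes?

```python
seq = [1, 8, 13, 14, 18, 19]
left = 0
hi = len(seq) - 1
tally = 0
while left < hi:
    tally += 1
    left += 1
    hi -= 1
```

Iterations until pointers meet (list length 6)
`tally` takes the values: 0 → 1 → 2 → 3

Answer: 3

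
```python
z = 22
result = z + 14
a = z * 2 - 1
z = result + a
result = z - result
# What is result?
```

Trace:
`z = 22` → z = 22
`result = z + 14` → result = 36
`a = z * 2 - 1` → a = 43
`z = result + a` → z = 79
`result = z - result` → result = 43
So result = 43

Answer: 43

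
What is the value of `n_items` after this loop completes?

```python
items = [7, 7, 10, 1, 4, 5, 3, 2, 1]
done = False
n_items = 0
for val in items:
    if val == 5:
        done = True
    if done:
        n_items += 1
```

Count elements after first 5 in [7, 7, 10, 1, 4, 5, 3, 2, 1]
`n_items` takes the values: 0 → 1 → 2 → 3 → 4

Answer: 4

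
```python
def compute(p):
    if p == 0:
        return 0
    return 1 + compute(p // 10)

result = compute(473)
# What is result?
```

Count of digits of 473: 3

Answer: 3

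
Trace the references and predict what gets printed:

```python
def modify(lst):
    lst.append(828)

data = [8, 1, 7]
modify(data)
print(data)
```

Key concept: function modifies passed list.
Step by step:
`data = [8, 1, 7]` → data = [8, 1, 7]
`modify(data)` → data = [8, 1, 7, 828]
`print(data)` → prints [8, 1, 7, 828]

Answer: [8, 1, 7, 828]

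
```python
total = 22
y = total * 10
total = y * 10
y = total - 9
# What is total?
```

Trace:
`total = 22` → total = 22
`y = total * 10` → y = 220
`total = y * 10` → total = 2200
`y = total - 9` → y = 2191
So total = 2200

Answer: 2200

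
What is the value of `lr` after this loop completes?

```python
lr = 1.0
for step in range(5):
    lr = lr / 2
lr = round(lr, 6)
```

Halving LR 5 times: 1 / 2^5
`lr` takes the values: 1.0 → 0.5 → 0.25 → 0.125 → 0.0625 → 0.03125

Answer: 0.03125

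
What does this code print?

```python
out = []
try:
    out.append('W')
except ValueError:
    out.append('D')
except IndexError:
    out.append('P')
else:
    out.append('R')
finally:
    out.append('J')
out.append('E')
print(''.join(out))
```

Execution trace: 'W' (try body, no exception) → 'R' (else) → 'J' (finally) → 'E' (after the try/except). Output: WRJE

Answer: WRJE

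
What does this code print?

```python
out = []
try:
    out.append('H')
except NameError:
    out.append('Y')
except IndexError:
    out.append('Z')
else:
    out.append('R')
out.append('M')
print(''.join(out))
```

Execution trace: 'H' (try body, no exception) → 'R' (else) → 'M' (after the try/except). Output: HRM

Answer: HRM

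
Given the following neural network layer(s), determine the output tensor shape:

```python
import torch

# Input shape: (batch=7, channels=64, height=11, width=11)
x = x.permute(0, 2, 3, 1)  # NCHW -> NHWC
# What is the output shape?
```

Input: (7, 64, 11, 11) -> Output: (7, 11, 11, 64)

Answer: (7, 11, 11, 64)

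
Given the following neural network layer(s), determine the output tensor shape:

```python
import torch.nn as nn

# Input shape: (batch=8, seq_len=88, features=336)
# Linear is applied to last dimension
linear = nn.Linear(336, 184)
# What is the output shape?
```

Input: (8, 88, 336) -> Output: (8, 88, 184)

Answer: (8, 88, 184)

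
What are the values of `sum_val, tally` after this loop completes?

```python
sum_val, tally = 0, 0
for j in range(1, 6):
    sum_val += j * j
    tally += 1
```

Sum of squares and count
`sum_val, tally` takes the values: (0, 0) → (1, 0) → (1, 1) → (5, 1) → (5, 2) → (14, 2) → (14, 3) → (30, 3) → (30, 4) → (55, 4) → (55, 5)

Answer: 55, 5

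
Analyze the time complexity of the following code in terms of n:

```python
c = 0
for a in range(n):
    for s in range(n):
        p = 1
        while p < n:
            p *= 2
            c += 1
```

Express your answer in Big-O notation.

Each loop level contributes: n × n × log n. Multiplying the contributions gives O(n^2 log n).

Answer: O(n^2 log n)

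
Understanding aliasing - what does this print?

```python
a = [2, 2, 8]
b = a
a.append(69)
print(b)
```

Key concept: basic list aliasing.
Step by step:
`a = [2, 2, 8]` → a = [2, 2, 8]
`b = a` → b = [2, 2, 8] (same object as a)
`a.append(69)` → a = [2, 2, 8, 69] (same object as b); b = [2, 2, 8, 69] (same object as a)
`print(b)` → prints [2, 2, 8, 69]

Answer: [2, 2, 8, 69]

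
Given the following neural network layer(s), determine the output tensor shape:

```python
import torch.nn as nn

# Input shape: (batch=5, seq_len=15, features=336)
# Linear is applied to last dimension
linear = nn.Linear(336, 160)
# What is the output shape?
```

Input: (5, 15, 336) -> Output: (5, 15, 160)

Answer: (5, 15, 160)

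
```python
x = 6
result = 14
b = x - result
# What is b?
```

Trace:
`x = 6` → x = 6
`result = 14` → result = 14
`b = x - result` → b = -8
So b = -8

Answer: -8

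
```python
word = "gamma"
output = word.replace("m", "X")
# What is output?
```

Trace:
`word = "gamma"` → word = 'gamma'
`output = word.replace("m", "X")` → output = 'gaXXa'
So output = 'gaXXa'

Answer: 'gaXXa'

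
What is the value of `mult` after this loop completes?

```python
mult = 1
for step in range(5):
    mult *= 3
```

3^5 = 243
`mult` takes the values: 1 → 3 → 9 → 27 → 81 → 243

Answer: 243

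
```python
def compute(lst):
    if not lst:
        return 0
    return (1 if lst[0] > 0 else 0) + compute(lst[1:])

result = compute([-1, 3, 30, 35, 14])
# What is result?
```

Count of positive elements in [-1, 3, 30, 35, 14] = 4

Answer: 4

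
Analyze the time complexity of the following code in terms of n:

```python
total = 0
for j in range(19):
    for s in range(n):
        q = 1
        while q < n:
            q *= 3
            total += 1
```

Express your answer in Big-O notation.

Each loop level contributes: 1 × n × log n. Multiplying the contributions gives O(n log n).

Answer: O(n log n)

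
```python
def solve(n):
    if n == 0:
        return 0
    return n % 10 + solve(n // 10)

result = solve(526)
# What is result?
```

Sum of digits of 526: 6 + 2 + 5 = 13

Answer: 13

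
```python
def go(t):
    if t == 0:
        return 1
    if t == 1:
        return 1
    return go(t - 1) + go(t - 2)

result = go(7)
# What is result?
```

Build up from base cases: go(0)=1, go(1)=1, go(2)=2, go(3)=3, go(4)=5, go(5)=8, go(6)=13, ..., go(7)=21

Answer: 21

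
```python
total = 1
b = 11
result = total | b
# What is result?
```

Trace:
`total = 1` → total = 1
`b = 11` → b = 11
`result = total | b` → result = 11
So result = 11

Answer: 11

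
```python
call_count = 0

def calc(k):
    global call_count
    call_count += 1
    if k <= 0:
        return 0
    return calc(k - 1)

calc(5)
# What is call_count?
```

Linear recursion stepping by 1: 6 calls from k=5 down to ≤0.

Answer: 6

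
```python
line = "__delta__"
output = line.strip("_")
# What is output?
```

Trace:
`line = "__delta__"` → line = '__delta__'
`output = line.strip("_")` → output = 'delta'
So output = 'delta'

Answer: 'delta'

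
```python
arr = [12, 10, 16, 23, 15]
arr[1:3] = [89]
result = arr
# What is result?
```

Trace:
`arr = [12, 10, 16, 23, 15]` → arr = [12, 10, 16, 23, 15]
`arr[1:3] = [89]` → arr = [12, 89, 23, 15]
`result = arr` → result = [12, 89, 23, 15]
So result = [12, 89, 23, 15]

Answer: [12, 89, 23, 15]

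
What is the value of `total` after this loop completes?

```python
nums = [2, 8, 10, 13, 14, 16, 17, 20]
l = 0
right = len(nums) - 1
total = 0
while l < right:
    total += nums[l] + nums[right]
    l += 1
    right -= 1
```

Sum of pairs from ends
`total` takes the values: 0 → 22 → 47 → 73 → 100

Answer: 100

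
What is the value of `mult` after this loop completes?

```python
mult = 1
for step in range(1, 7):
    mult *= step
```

6! = 720
`mult` takes the values: 1 → 2 → 6 → 24 → 120 → 720

Answer: 720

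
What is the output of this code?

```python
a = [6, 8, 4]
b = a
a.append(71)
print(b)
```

Key concept: basic list aliasing.
Step by step:
`a = [6, 8, 4]` → a = [6, 8, 4]
`b = a` → b = [6, 8, 4] (same object as a)
`a.append(71)` → a = [6, 8, 4, 71] (same object as b); b = [6, 8, 4, 71] (same object as a)
`print(b)` → prints [6, 8, 4, 71]

Answer: [6, 8, 4, 71]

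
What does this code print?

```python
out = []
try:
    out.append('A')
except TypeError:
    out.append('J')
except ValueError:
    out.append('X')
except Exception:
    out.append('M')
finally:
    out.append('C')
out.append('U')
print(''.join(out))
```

Execution trace: 'A' (try body, no exception) → 'C' (finally) → 'U' (after the try/except). Output: ACU

Answer: ACU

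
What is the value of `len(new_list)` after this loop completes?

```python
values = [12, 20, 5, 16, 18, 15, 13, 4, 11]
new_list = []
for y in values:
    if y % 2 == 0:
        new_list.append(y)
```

Count even numbers in [12, 20, 5, 16, 18, 15, 13, 4, 11]
`new_list` takes the values: [] → [12] → [12, 20] → [12, 20, 16] → [12, 20, 16, 18] → [12, 20, 16, 18, 4]
So `len(new_list)` = 5

Answer: 5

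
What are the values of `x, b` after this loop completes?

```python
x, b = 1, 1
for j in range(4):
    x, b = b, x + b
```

Fibonacci: after 4 iterations
`x, b` takes the values: (1, 1) → (1, 2) → (2, 3) → (3, 5) → (5, 8)

Answer: 5, 8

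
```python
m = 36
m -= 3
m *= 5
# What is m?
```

Trace:
`m = 36` → m = 36
`m -= 3` → m = 33
`m *= 5` → m = 165
So m = 165

Answer: 165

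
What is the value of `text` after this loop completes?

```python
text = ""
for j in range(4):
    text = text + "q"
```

Repeat 'q' 4 times
`text` takes the values: "" → "q" → "qq" → "qqq" → "qqqq"

Answer: "qqqq"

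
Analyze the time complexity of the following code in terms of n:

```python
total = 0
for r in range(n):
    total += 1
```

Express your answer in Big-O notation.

Each loop level contributes: n. Multiplying the contributions gives O(n).

Answer: O(n)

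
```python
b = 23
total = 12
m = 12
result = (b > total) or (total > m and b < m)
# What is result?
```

Trace:
`b = 23` → b = 23
`total = 12` → total = 12
`m = 12` → m = 12
`result = (b > total) or (total > m and b < m)` → result = True
So result = True

Answer: True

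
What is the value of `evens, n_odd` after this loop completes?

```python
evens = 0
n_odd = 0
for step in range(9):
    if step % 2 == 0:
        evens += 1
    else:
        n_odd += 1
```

Count evens and odds in range(9)
`evens, n_odd` takes the values: (0, 0) → (1, 0) → (1, 1) → (2, 1) → (2, 2) → (3, 2) → (3, 3) → (4, 3) → (4, 4) → (5, 4)

Answer: 5, 4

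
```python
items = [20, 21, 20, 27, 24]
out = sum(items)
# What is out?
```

Trace:
`items = [20, 21, 20, 27, 24]` → items = [20, 21, 20, 27, 24]
`out = sum(items)` → out = 112
So out = 112

Answer: 112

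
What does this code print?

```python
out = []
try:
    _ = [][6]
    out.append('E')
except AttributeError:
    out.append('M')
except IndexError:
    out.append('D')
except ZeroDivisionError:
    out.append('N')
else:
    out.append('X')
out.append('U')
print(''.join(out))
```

Execution trace: 'D' (except IndexError) → 'U' (after the try/except). Output: DU

Answer: DU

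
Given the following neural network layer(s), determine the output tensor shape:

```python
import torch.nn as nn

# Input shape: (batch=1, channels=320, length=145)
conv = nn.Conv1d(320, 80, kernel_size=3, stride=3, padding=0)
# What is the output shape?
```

Input: (1, 320, 145) -> Output: (1, 80, 48)

Answer: (1, 80, 48)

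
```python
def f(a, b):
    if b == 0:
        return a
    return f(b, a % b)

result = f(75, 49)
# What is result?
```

f(75, 49) -> f(49, 26) -> f(26, 23) -> f(23, 3) -> f(3, 2) -> f(2, 1) -> f(1, 0) -> 1

Answer: 1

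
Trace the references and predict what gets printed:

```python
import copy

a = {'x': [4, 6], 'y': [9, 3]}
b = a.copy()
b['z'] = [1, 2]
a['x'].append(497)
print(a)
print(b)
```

Key concept: shallow copy of dict with mutable values.
Step by step:
`a = {'x': [4, 6], 'y': [9, 3]}` → a = {'x': [4, 6], 'y': [9, 3]}
`b = a.copy()` → b = {'x': [4, 6], 'y': [9, 3]}
`b['z'] = [1, 2]` → b = {'x': [4, 6], 'y': [9, 3], 'z': [1, 2]}
`a['x'].append(497)` → a = {'x': [4, 6, 497], 'y': [9, 3]}; b = {'x': [4, 6, 497], 'y': [9, 3], 'z': [1, 2]}
`print(a)` → prints {'x': [4, 6, 497], 'y': [9, 3]}
`print(b)` → prints {'x': [4, 6, 497], 'y': [9, 3], 'z': [1, 2]}

Answer:
{'x': [4, 6, 497], 'y': [9, 3]}
{'x': [4, 6, 497], 'y': [9, 3], 'z': [1, 2]}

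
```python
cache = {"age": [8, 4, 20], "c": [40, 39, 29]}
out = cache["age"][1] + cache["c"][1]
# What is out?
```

Trace:
`cache = {"age": [8, 4, 20], "c": [40, 39, 29]}` → cache = {'age': [8, 4, 20], 'c': [40, 39, 29]}
`out = cache["age"][1] + cache["c"][1]` → out = 43
So out = 43

Answer: 43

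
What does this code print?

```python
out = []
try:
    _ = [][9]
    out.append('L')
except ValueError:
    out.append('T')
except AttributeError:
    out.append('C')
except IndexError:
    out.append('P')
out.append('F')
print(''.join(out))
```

Execution trace: 'P' (except IndexError) → 'F' (after the try/except). Output: PF

Answer: PF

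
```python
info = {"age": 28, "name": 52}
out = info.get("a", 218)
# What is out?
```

Trace:
`info = {"age": 28, "name": 52}` → info = {'age': 28, 'name': 52}
`out = info.get("a", 218)` → out = 218
So out = 218

Answer: 218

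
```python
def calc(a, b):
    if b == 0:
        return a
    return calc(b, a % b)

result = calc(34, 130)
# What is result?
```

calc(34, 130) -> calc(130, 34) -> calc(34, 28) -> calc(28, 6) -> calc(6, 4) -> calc(4, 2) -> calc(2, 0) -> 2

Answer: 2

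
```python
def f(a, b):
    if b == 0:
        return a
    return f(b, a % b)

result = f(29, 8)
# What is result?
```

f(29, 8) -> f(8, 5) -> f(5, 3) -> f(3, 2) -> f(2, 1) -> f(1, 0) -> 1

Answer: 1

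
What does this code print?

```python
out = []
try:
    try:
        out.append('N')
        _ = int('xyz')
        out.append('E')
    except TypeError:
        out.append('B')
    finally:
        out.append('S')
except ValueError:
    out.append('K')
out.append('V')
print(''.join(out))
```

Execution trace: 'N' (try body) → 'S' (finally) → 'K' (outer except ValueError) → 'V' (after the try/except). Output: NSKV

Answer: NSKV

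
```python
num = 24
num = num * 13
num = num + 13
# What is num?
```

Trace:
`num = 24` → num = 24
`num = num * 13` → num = 312
`num = num + 13` → num = 325
So num = 325

Answer: 325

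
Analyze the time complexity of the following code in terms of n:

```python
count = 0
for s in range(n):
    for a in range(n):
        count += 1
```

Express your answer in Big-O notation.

Each loop level contributes: n × n. Multiplying the contributions gives O(n^2).

Answer: O(n^2)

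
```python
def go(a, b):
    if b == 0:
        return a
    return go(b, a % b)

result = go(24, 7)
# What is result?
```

go(24, 7) -> go(7, 3) -> go(3, 1) -> go(1, 0) -> 1

Answer: 1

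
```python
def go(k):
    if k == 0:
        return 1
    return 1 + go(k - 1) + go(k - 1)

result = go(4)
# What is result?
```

go(k) = 1 + 2·go(k-1), go(0)=1. Closed form: (1+1)·2^4 - 1 = 31.

Answer: 31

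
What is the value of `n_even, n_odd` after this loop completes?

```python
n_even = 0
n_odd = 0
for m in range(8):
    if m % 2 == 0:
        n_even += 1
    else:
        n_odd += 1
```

Count evens and odds in range(8)
`n_even, n_odd` takes the values: (0, 0) → (1, 0) → (1, 1) → (2, 1) → (2, 2) → (3, 2) → (3, 3) → (4, 3) → (4, 4)

Answer: 4, 4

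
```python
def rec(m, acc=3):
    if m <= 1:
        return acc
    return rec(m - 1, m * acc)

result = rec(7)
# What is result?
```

Accumulator trace (n, acc): (7, 3) -> (6, 21) -> (5, 126) -> (4, 630) -> (3, 2520) -> (2, 7560) -> (1, 15120) -> return 15120

Answer: 15120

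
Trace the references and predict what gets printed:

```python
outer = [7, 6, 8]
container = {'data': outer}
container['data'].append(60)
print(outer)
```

Key concept: dict holds reference to list.
Step by step:
`outer = [7, 6, 8]` → outer = [7, 6, 8]
`container = {'data': outer}` → container = {'data': [7, 6, 8]}
`container['data'].append(60)` → outer = [7, 6, 8, 60]; container = {'data': [7, 6, 8, 60]}
`print(outer)` → prints [7, 6, 8, 60]

Answer: [7, 6, 8, 60]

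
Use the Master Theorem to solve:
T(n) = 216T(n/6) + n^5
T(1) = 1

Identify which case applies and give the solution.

a=216, b=6, f(n)=n^5. log_6(216) = 3. Since c=5 > 3 and the regularity condition holds (216(n/6)^5 = (216/6^5)n^5 with 216/6^5 < 1), Case 3 applies: T(n) = Θ(f(n)) = O(n^5).

Answer: O(n^5) - Case 3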